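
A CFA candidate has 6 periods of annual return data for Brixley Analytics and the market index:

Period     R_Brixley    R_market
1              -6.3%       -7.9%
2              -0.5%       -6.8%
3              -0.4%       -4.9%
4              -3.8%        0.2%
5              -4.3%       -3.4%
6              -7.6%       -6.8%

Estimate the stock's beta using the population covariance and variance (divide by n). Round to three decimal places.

Mean R_i = (-6.3 − 0.5 − 0.4 − 3.8 − 4.3 − 7.6) / 6 = -3.8167%
Mean R_m = (-7.9 − 6.8 − 4.9 + 0.2 − 3.4 − 6.8) / 6 = -4.9333%
Σ(R_i − R̄_i)(R_m − R̄_m) = 7.6967  ⇒  Cov = 7.6967 / 6 = 1.2828
Σ(R_m − R̄_m)² = 44.4733  ⇒  Var(R_m) = 44.4733 / 6 = 7.4122
β = Cov / Var(R_m) = 1.2828 / 7.4122 = 0.1731

0.173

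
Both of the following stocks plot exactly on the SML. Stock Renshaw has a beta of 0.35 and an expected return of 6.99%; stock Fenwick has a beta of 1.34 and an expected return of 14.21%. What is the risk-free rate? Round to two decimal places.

Both satisfy E(R) = R_f + β·MRP, so the slope of the SML is
MRP = (14.21% − 6.99%) / (1.34 − 0.35) = 7.22% / 0.99 = 7.2929%
R_f = E(R_Renshaw) − β_Renshaw·MRP = 6.99% − 0.35 × 7.2929% = 4.4375%

4.44%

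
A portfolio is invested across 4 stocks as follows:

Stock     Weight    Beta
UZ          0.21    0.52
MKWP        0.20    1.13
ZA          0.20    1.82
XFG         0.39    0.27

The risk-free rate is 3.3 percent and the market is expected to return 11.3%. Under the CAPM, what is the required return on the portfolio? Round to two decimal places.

9.74%

β_P = Σ w_i β_i = 0.21×0.52 + 0.20×1.13 + 0.20×1.82 + 0.39×0.27 = 0.8045
MRP = 11.3% − 3.3% = 8.00%
E(R_P) = R_f + β_P × MRP = 3.3% + 0.8045 × 8.0% = 9.74%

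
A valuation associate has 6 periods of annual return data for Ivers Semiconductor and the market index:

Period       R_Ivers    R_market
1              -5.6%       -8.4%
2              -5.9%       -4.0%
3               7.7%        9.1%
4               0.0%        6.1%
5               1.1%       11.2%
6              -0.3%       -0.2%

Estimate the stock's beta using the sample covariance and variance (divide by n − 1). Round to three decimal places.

0.533

Mean R_i = (-5.6 − 5.9 + 7.7 + 0.0 + 1.1 − 0.3) / 6 = -0.5000%
Mean R_m = (-8.4 − 4.0 + 9.1 + 6.1 + 11.2 − 0.2) / 6 = 2.3000%
Σ(R_i − R̄_i)(R_m − R̄_m) = 159.9900  ⇒  Cov = 159.9900 / 5 = 31.9980
Σ(R_m − R̄_m)² = 300.3200  ⇒  Var(R_m) = 300.3200 / 5 = 60.0640
β = Cov / Var(R_m) = 31.9980 / 60.0640 = 0.5327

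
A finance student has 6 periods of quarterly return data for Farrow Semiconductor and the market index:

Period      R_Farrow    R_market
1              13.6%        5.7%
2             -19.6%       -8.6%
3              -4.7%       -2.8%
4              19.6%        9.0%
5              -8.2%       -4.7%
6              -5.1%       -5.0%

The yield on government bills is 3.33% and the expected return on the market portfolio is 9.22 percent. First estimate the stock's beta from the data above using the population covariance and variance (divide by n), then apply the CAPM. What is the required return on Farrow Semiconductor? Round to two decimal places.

15.71%

Mean R_i = (13.6 − 19.6 − 4.7 + 19.6 − 8.2 − 5.1) / 6 = -0.7333%
Mean R_m = (5.7 − 8.6 − 2.8 + 9.0 − 4.7 − 5.0) / 6 = -1.0667%
Σ(R_i − R̄_i)(R_m − R̄_m) = 494.9867  ⇒  Cov = 494.9867 / 6 = 82.4978
Σ(R_m − R̄_m)² = 235.5533  ⇒  Var(R_m) = 235.5533 / 6 = 39.2589
β = Cov / Var(R_m) = 82.4978 / 39.2589 = 2.1014
MRP = 9.22% − 3.33% = 5.89%
E(R) = R_f + β × MRP = 3.33% + 2.1014 × 5.89% = 15.71%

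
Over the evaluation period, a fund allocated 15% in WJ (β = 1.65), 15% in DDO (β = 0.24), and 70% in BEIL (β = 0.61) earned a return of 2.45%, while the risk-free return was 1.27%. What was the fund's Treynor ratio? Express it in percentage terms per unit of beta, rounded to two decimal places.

β_P = 0.15×1.65 + 0.15×0.24 + 0.70×0.61 = 0.7105
Treynor = (R_P − R_f) / β_P = (2.45% − 1.27%) / 0.7105 = 1.18% / 0.7105 = 1.66%

1.66%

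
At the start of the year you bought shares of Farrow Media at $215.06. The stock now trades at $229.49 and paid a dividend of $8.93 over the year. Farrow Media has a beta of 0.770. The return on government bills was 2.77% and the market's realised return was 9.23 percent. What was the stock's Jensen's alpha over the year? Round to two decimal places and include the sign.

+3.12%

Realised HPR = (P1 + D1 − P0) / P0 = (229.49 + 8.93 − 215.06) / 215.06 = 23.36 / 215.06 = 10.8621%
MRP = 9.23% − 2.77% = 6.46%
CAPM required = R_f + β·MRP = 2.77% + 0.770 × 6.46% = 7.74420%
α = realised − required = 10.8621% − 7.74420% = +3.12%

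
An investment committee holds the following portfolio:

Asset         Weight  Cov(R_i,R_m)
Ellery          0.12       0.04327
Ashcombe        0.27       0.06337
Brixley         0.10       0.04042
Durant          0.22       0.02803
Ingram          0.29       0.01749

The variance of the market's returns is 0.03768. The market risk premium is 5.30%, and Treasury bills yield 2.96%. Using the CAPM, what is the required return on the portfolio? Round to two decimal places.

β_Ellery = 0.04327 / 0.03768 = 1.1484
β_Ashcombe = 0.06337 / 0.03768 = 1.6818
β_Brixley = 0.04042 / 0.03768 = 1.0727
β_Durant = 0.02803 / 0.03768 = 0.7439
β_Ingram = 0.01749 / 0.03768 = 0.4642
β_P = Σ w_i β_i = 0.12×1.1484 + 0.27×1.6818 + 0.10×1.0727 + 0.22×0.7439 + 0.29×0.4642 = 0.9974
E(R_P) = R_f + β_P × MRP = 2.96% + 0.9974 × 5.30% = 8.25%

8.25%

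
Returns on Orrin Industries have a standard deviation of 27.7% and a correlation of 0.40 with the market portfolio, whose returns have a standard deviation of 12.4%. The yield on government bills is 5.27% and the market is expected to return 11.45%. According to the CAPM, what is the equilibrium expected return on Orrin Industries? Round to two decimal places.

10.79%

β = ρ × σ_i / σ_m = 0.40 × 27.7% / 12.4% = 0.8935
MRP = 11.45% − 5.27% = 6.18%
E(R) = 5.27% + 0.8935 × 6.18% = 10.79%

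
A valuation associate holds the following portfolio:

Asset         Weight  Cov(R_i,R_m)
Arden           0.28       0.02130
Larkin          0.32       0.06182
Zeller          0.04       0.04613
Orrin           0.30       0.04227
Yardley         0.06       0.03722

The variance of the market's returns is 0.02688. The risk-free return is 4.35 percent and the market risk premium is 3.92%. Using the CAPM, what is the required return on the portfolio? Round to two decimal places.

β_Arden = 0.02130 / 0.02688 = 0.7924
β_Larkin = 0.06182 / 0.02688 = 2.2999
β_Zeller = 0.04613 / 0.02688 = 1.7161
β_Orrin = 0.04227 / 0.02688 = 1.5725
β_Yardley = 0.03722 / 0.02688 = 1.3847
β_P = Σ w_i β_i = 0.28×0.7924 + 0.32×2.2999 + 0.04×1.7161 + 0.30×1.5725 + 0.06×1.3847 = 1.5813
E(R_P) = R_f + β_P × MRP = 4.35% + 1.5813 × 3.92% = 10.55%

10.55%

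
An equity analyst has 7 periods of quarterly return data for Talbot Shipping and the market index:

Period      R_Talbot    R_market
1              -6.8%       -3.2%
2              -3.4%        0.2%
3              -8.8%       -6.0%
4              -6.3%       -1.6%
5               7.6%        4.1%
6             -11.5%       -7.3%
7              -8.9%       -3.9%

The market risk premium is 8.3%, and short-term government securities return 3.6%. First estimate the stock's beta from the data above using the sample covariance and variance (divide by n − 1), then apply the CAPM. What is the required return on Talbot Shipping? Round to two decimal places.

Mean R_i = (-6.8 − 3.4 − 8.8 − 6.3 + 7.6 − 11.5 − 8.9) / 7 = -5.4429%
Mean R_m = (-3.2 + 0.2 − 6.0 − 1.6 + 4.1 − 7.3 − 3.9) / 7 = -2.5286%
Σ(R_i − R̄_i)(R_m − R̄_m) = 137.4414  ⇒  Cov = 137.4414 / 6 = 22.9069
Σ(R_m − R̄_m)² = 89.3943  ⇒  Var(R_m) = 89.3943 / 6 = 14.8991
β = Cov / Var(R_m) = 22.9069 / 14.8991 = 1.5375
E(R) = R_f + β × MRP = 3.6% + 1.5375 × 8.3% = 16.36%

16.36%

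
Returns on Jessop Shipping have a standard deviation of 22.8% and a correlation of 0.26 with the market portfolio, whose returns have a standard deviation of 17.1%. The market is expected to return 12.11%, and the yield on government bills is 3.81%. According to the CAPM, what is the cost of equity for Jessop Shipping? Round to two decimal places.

6.69%

β = ρ × σ_i / σ_m = 0.26 × 22.8% / 17.1% = 0.3467
MRP = 12.11% − 3.81% = 8.30%
E(R) = 3.81% + 0.3467 × 8.30% = 6.69%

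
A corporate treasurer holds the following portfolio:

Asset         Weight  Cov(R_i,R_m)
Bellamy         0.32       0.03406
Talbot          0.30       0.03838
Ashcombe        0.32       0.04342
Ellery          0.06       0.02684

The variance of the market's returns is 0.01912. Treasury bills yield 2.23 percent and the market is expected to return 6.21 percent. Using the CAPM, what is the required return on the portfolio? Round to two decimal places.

10.12%

β_Bellamy = 0.03406 / 0.01912 = 1.7814
β_Talbot = 0.03838 / 0.01912 = 2.0073
β_Ashcombe = 0.04342 / 0.01912 = 2.2709
β_Ellery = 0.02684 / 0.01912 = 1.4038
β_P = Σ w_i β_i = 0.32×1.7814 + 0.30×2.0073 + 0.32×2.2709 + 0.06×1.4038 = 1.9832
MRP = 6.21% − 2.23% = 3.98%
E(R_P) = R_f + β_P × MRP = 2.23% + 1.9832 × 3.98% = 10.12%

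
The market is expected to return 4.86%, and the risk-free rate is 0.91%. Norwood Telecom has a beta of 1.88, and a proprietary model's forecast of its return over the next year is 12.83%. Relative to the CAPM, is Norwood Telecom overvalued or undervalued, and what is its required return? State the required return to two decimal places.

Undervalued; required return 8.34%

MRP = 4.86% − 0.91% = 3.95%
Required return = R_f + β·MRP = 0.91% + 1.88 × 3.95% = 8.34%
Forecast 12.83% > required 8.34% → the stock plots above the SML → undervalued.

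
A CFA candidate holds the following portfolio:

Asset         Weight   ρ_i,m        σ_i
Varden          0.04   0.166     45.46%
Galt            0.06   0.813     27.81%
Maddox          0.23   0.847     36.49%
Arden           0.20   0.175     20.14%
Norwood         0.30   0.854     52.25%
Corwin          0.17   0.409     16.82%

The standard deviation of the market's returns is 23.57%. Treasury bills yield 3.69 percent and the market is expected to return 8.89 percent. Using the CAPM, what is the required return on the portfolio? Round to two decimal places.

β_Varden = 0.166 × 45.46% / 23.57% = 0.3202
β_Galt = 0.813 × 27.81% / 23.57% = 0.9593
β_Maddox = 0.847 × 36.49% / 23.57% = 1.3113
β_Arden = 0.175 × 20.14% / 23.57% = 0.1495
β_Norwood = 0.854 × 52.25% / 23.57% = 1.8931
β_Corwin = 0.409 × 16.82% / 23.57% = 0.2919
β_P = Σ w_i β_i = 0.04×0.3202 + 0.06×0.9593 + 0.23×1.3113 + 0.20×0.1495 + 0.30×1.8931 + 0.17×0.2919 = 1.0194
MRP = 8.89% − 3.69% = 5.20%
E(R_P) = R_f + β_P × MRP = 3.69% + 1.0194 × 5.20% = 8.99%

8.99%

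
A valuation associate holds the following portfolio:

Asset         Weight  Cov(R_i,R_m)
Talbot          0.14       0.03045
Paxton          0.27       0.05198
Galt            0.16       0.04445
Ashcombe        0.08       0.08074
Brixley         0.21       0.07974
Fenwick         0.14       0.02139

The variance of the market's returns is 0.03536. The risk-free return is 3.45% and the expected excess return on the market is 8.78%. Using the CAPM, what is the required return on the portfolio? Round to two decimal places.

β_Talbot = 0.03045 / 0.03536 = 0.8611
β_Paxton = 0.05198 / 0.03536 = 1.4700
β_Galt = 0.04445 / 0.03536 = 1.2571
β_Ashcombe = 0.08074 / 0.03536 = 2.2834
β_Brixley = 0.07974 / 0.03536 = 2.2551
β_Fenwick = 0.02139 / 0.03536 = 0.6049
β_P = Σ w_i β_i = 0.14×0.8611 + 0.27×1.4700 + 0.16×1.2571 + 0.08×2.2834 + 0.21×2.2551 + 0.14×0.6049 = 1.4595
E(R_P) = R_f + β_P × MRP = 3.45% + 1.4595 × 8.78% = 16.26%

16.26%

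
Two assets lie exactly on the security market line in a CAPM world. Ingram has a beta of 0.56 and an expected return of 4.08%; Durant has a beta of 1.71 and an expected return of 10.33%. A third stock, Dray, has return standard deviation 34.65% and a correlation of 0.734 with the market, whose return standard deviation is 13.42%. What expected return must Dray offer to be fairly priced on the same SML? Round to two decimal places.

MRP = (10.33% − 4.08%) / (1.71 − 0.56) = 5.4348%
R_f = 4.08% − 0.56 × 5.4348% = 1.0365%
β_Dray = ρ·σ_i/σ_m = 0.734 × 34.65 / 13.42 = 1.8952
E(R_Dray) = R_f + β × MRP = 1.0365% + 1.8952 × 5.4348% = 11.34%

11.34%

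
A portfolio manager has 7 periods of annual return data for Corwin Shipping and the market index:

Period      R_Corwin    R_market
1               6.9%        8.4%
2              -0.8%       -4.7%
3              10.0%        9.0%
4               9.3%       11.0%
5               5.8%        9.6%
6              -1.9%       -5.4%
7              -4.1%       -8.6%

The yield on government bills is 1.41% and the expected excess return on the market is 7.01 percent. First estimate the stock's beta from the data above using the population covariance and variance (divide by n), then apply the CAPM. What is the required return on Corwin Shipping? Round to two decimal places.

Mean R_i = (6.9 − 0.8 + 10.0 + 9.3 + 5.8 − 1.9 − 4.1) / 7 = 3.6000%
Mean R_m = (8.4 − 4.7 + 9.0 + 11.0 + 9.6 − 5.4 − 8.6) / 7 = 2.7571%
Σ(R_i − R̄_i)(R_m − R̄_m) = 285.7400  ⇒  Cov = 285.7400 / 7 = 40.8200
Σ(R_m − R̄_m)² = 436.7171  ⇒  Var(R_m) = 436.7171 / 7 = 62.3882
β = Cov / Var(R_m) = 40.8200 / 62.3882 = 0.6543
E(R) = R_f + β × MRP = 1.41% + 0.6543 × 7.01% = 6.00%

6.00%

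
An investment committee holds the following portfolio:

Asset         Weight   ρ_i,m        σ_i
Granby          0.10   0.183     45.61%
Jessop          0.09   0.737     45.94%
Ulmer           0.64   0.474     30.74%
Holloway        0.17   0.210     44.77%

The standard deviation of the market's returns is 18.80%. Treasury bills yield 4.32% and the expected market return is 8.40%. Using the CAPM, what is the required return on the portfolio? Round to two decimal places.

β_Granby = 0.183 × 45.61% / 18.80% = 0.4440
β_Jessop = 0.737 × 45.94% / 18.80% = 1.8009
β_Ulmer = 0.474 × 30.74% / 18.80% = 0.7750
β_Holloway = 0.210 × 44.77% / 18.80% = 0.5001
β_P = Σ w_i β_i = 0.10×0.4440 + 0.09×1.8009 + 0.64×0.7750 + 0.17×0.5001 = 0.7875
MRP = 8.40% − 4.32% = 4.08%
E(R_P) = R_f + β_P × MRP = 4.32% + 0.7875 × 4.08% = 7.53%

7.53%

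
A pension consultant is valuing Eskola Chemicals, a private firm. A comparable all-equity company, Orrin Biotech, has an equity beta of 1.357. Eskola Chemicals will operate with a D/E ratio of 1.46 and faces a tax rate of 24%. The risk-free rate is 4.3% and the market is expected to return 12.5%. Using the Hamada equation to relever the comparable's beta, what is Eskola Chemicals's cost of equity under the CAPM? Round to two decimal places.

27.77%

β_L = β_U × [1 + (1 − t)(D/E)] = 1.357 × [1 + (1 − 0.24) × 1.46]
    = 1.357 × [1 + 0.76 × 1.46] = 1.357 × 2.1096 = 2.8627
MRP = 12.5% − 4.3% = 8.20%
E(R) = R_f + β_L × MRP = 4.3% + 2.8627 × 8.2% = 27.77%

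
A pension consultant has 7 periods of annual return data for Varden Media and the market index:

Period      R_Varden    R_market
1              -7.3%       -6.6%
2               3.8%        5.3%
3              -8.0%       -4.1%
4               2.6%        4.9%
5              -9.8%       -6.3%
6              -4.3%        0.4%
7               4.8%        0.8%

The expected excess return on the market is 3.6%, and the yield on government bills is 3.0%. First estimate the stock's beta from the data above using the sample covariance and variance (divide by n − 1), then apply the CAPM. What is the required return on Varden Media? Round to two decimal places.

Mean R_i = (-7.3 + 3.8 − 8.0 + 2.6 − 9.8 − 4.3 + 4.8) / 7 = -2.6000%
Mean R_m = (-6.6 + 5.3 − 4.1 + 4.9 − 6.3 + 0.4 + 0.8) / 7 = -0.8000%
Σ(R_i − R̄_i)(R_m − R̄_m) = 163.1600  ⇒  Cov = 163.1600 / 6 = 27.1933
Σ(R_m − R̄_m)² = 148.4800  ⇒  Var(R_m) = 148.4800 / 6 = 24.7467
β = Cov / Var(R_m) = 27.1933 / 24.7467 = 1.0989
E(R) = R_f + β × MRP = 3.0% + 1.0989 × 3.6% = 6.96%

6.96%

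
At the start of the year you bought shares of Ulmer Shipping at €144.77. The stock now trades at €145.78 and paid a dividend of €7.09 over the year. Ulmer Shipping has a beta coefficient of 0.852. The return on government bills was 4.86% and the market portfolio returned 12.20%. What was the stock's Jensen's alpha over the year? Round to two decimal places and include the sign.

Realised HPR = (P1 + D1 − P0) / P0 = (145.78 + 7.09 − 144.77) / 144.77 = 8.10 / 144.77 = 5.5951%
MRP = 12.20% − 4.86% = 7.34%
CAPM required = R_f + β·MRP = 4.86% + 0.852 × 7.34% = 11.11368%
α = realised − required = 5.5951% − 11.11368% = -5.52%

-5.52%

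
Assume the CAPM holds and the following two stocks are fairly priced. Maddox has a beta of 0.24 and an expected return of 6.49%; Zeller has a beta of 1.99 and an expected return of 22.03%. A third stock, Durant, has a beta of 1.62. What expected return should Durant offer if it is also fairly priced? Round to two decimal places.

MRP (SML slope) = (22.03% − 6.49%) / (1.99 − 0.24) = 15.54% / 1.75 = 8.8800%
R_f (intercept) = 6.49% − 0.24 × 8.8800% = 4.3588%
E(R_Durant) = R_f + β × MRP = 4.3588% + 1.62 × 8.8800% = 18.74%

18.74%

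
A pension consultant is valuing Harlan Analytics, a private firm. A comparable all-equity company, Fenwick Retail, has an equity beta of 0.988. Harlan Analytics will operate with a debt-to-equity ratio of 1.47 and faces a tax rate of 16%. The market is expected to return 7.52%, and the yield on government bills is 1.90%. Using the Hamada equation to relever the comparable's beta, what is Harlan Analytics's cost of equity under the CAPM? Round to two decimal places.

14.31%

β_L = β_U × [1 + (1 − t)(D/E)] = 0.988 × [1 + (1 − 0.16) × 1.47]
    = 0.988 × [1 + 0.84 × 1.47] = 0.988 × 2.2348 = 2.2080
MRP = 7.52% − 1.90% = 5.62%
E(R) = R_f + β_L × MRP = 1.90% + 2.2080 × 5.62% = 14.31%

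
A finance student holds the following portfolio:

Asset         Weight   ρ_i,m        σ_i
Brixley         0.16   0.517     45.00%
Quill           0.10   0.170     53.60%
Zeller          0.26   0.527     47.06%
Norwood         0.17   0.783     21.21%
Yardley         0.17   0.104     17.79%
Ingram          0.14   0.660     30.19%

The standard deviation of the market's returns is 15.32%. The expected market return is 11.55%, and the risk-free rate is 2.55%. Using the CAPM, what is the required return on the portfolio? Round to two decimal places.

12.54%

β_Brixley = 0.517 × 45.00% / 15.32% = 1.5186
β_Quill = 0.170 × 53.60% / 15.32% = 0.5948
β_Zeller = 0.527 × 47.06% / 15.32% = 1.6188
β_Norwood = 0.783 × 21.21% / 15.32% = 1.0840
β_Yardley = 0.104 × 17.79% / 15.32% = 0.1208
β_Ingram = 0.660 × 30.19% / 15.32% = 1.3006
β_P = Σ w_i β_i = 0.16×1.5186 + 0.10×0.5948 + 0.26×1.6188 + 0.17×1.0840 + 0.17×0.1208 + 0.14×1.3006 = 1.1102
MRP = 11.55% − 2.55% = 9.00%
E(R_P) = R_f + β_P × MRP = 2.55% + 1.1102 × 9.00% = 12.54%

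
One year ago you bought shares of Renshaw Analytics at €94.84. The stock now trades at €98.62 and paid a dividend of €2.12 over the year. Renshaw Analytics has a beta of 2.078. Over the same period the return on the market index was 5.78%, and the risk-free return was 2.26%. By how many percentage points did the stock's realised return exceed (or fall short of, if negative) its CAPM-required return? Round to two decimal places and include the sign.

-3.35%

Realised HPR = (P1 + D1 − P0) / P0 = (98.62 + 2.12 − 94.84) / 94.84 = 5.90 / 94.84 = 6.2210%
MRP = 5.78% − 2.26% = 3.52%
CAPM required = R_f + β·MRP = 2.26% + 2.078 × 3.52% = 9.57456%
α = realised − required = 6.2210% − 9.57456% = -3.35%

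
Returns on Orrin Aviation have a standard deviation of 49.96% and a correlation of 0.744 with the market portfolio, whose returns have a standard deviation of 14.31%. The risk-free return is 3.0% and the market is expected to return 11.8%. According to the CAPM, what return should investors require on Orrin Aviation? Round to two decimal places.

25.86%

β = ρ × σ_i / σ_m = 0.744 × 49.96% / 14.31% = 2.5975
MRP = 11.8% − 3.0% = 8.80%
E(R) = 3.0% + 2.5975 × 8.8% = 25.86%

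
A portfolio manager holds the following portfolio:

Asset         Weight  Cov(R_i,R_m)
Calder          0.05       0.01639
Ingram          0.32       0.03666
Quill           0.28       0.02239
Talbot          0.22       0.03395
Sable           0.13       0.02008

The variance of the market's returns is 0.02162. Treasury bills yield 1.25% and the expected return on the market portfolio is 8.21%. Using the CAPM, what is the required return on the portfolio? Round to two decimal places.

10.55%

β_Calder = 0.01639 / 0.02162 = 0.7581
β_Ingram = 0.03666 / 0.02162 = 1.6957
β_Quill = 0.02239 / 0.02162 = 1.0356
β_Talbot = 0.03395 / 0.02162 = 1.5703
β_Sable = 0.02008 / 0.02162 = 0.9288
β_P = Σ w_i β_i = 0.05×0.7581 + 0.32×1.6957 + 0.28×1.0356 + 0.22×1.5703 + 0.13×0.9288 = 1.3367
MRP = 8.21% − 1.25% = 6.96%
E(R_P) = R_f + β_P × MRP = 1.25% + 1.3367 × 6.96% = 10.55%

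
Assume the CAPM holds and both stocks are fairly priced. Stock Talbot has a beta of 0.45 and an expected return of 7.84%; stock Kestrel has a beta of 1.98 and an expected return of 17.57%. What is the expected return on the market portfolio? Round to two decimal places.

11.34%

Both satisfy E(R) = R_f + β·MRP, so the slope of the SML is
MRP = (17.57% − 7.84%) / (1.98 − 0.45) = 9.73% / 1.53 = 6.3595%
R_f = E(R_Talbot) − β_Talbot·MRP = 7.84% − 0.45 × 6.3595% = 4.9782%
E(R_m) = R_f + MRP = 4.9782% + 6.3595% = 11.34%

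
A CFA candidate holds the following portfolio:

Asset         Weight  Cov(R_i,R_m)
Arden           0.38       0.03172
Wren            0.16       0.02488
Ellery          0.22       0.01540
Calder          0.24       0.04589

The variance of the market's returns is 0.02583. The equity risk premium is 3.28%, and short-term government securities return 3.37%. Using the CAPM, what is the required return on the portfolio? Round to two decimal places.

β_Arden = 0.03172 / 0.02583 = 1.2280
β_Wren = 0.02488 / 0.02583 = 0.9632
β_Ellery = 0.01540 / 0.02583 = 0.5962
β_Calder = 0.04589 / 0.02583 = 1.7766
β_P = Σ w_i β_i = 0.38×1.2280 + 0.16×0.9632 + 0.22×0.5962 + 0.24×1.7766 = 1.1783
E(R_P) = R_f + β_P × MRP = 3.37% + 1.1783 × 3.28% = 7.23%

7.23%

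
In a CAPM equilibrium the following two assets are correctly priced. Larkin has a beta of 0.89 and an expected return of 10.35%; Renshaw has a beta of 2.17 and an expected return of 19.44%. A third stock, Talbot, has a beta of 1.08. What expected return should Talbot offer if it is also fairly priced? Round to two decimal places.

MRP (SML slope) = (19.44% − 10.35%) / (2.17 − 0.89) = 9.09% / 1.28 = 7.1016%
R_f (intercept) = 10.35% − 0.89 × 7.1016% = 4.0296%
E(R_Talbot) = R_f + β × MRP = 4.0296% + 1.08 × 7.1016% = 11.70%

11.70%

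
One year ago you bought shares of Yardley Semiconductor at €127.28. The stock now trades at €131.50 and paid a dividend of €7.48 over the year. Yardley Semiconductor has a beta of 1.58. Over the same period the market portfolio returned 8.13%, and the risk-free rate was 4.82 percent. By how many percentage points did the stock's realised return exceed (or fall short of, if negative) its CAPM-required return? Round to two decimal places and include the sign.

Realised HPR = (P1 + D1 − P0) / P0 = (131.50 + 7.48 − 127.28) / 127.28 = 11.70 / 127.28 = 9.1923%
MRP = 8.13% − 4.82% = 3.31%
CAPM required = R_f + β·MRP = 4.82% + 1.58 × 3.31% = 10.0498%
α = realised − required = 9.1923% − 10.0498% = -0.86%

-0.86%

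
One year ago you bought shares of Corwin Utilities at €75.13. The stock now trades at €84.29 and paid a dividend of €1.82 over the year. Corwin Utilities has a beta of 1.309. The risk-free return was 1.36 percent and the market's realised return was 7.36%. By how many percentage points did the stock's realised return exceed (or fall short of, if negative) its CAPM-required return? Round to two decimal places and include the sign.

Realised HPR = (P1 + D1 − P0) / P0 = (84.29 + 1.82 − 75.13) / 75.13 = 10.98 / 75.13 = 14.6147%
MRP = 7.36% − 1.36% = 6.00%
CAPM required = R_f + β·MRP = 1.36% + 1.309 × 6.00% = 9.21400%
α = realised − required = 14.6147% − 9.21400% = +5.40%

+5.40%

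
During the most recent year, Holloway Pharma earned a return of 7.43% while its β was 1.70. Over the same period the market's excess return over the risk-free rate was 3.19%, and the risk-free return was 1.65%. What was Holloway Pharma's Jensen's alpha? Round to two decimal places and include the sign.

+0.36%

CAPM benchmark = R_f + β(R_m − R_f) = 1.65% + 1.70 × 3.19% = 7.0730%
α = actual − benchmark = 7.43% − 7.0730% = +0.36%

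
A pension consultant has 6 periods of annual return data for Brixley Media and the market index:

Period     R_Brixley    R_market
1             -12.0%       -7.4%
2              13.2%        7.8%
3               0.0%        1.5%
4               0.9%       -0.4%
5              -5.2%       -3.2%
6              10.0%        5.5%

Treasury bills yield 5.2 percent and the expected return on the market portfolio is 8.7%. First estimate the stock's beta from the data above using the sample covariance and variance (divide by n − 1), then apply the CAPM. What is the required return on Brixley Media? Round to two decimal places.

11.00%

Mean R_i = (-12.0 + 13.2 + 0.0 + 0.9 − 5.2 + 10.0) / 6 = 1.1500%
Mean R_m = (-7.4 + 7.8 + 1.5 − 0.4 − 3.2 + 5.5) / 6 = 0.6333%
Σ(R_i − R̄_i)(R_m − R̄_m) = 258.6700  ⇒  Cov = 258.6700 / 5 = 51.7340
Σ(R_m − R̄_m)² = 156.0933  ⇒  Var(R_m) = 156.0933 / 5 = 31.2187
β = Cov / Var(R_m) = 51.7340 / 31.2187 = 1.6571
MRP = 8.7% − 5.2% = 3.50%
E(R) = R_f + β × MRP = 5.2% + 1.6571 × 3.5% = 11.00%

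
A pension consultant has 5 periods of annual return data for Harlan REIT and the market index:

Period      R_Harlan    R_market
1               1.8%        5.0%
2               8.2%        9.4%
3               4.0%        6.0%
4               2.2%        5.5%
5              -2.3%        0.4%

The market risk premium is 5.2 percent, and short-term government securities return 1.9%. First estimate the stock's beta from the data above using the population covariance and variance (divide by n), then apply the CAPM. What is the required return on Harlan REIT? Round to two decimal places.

Mean R_i = (1.8 + 8.2 + 4.0 + 2.2 − 2.3) / 5 = 2.7800%
Mean R_m = (5.0 + 9.4 + 6.0 + 5.5 + 0.4) / 5 = 5.2600%
Σ(R_i − R̄_i)(R_m − R̄_m) = 48.1460  ⇒  Cov = 48.1460 / 5 = 9.6292
Σ(R_m − R̄_m)² = 41.4320  ⇒  Var(R_m) = 41.4320 / 5 = 8.2864
β = Cov / Var(R_m) = 9.6292 / 8.2864 = 1.1620
E(R) = R_f + β × MRP = 1.9% + 1.1620 × 5.2% = 7.94%

7.94%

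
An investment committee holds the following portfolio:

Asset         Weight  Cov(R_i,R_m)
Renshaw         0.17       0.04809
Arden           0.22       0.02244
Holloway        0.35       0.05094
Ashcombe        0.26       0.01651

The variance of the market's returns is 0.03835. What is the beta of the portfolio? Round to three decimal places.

β_Renshaw = 0.04809 / 0.03835 = 1.2540
β_Arden = 0.02244 / 0.03835 = 0.5851
β_Holloway = 0.05094 / 0.03835 = 1.3283
β_Ashcombe = 0.01651 / 0.03835 = 0.4305
β_P = Σ w_i β_i = 0.17×1.2540 + 0.22×0.5851 + 0.35×1.3283 + 0.26×0.4305 = 0.9187

0.919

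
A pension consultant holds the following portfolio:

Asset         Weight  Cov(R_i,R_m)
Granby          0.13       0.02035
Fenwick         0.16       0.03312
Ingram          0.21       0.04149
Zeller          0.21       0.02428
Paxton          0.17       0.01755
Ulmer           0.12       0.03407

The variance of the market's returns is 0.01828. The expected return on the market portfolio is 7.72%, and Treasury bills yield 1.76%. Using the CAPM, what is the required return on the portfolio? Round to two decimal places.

β_Granby = 0.02035 / 0.01828 = 1.1132
β_Fenwick = 0.03312 / 0.01828 = 1.8118
β_Ingram = 0.04149 / 0.01828 = 2.2697
β_Zeller = 0.02428 / 0.01828 = 1.3282
β_Paxton = 0.01755 / 0.01828 = 0.9601
β_Ulmer = 0.03407 / 0.01828 = 1.8638
β_P = Σ w_i β_i = 0.13×1.1132 + 0.16×1.8118 + 0.21×2.2697 + 0.21×1.3282 + 0.17×0.9601 + 0.12×1.8638 = 1.5770
MRP = 7.72% − 1.76% = 5.96%
E(R_P) = R_f + β_P × MRP = 1.76% + 1.5770 × 5.96% = 11.16%

11.16%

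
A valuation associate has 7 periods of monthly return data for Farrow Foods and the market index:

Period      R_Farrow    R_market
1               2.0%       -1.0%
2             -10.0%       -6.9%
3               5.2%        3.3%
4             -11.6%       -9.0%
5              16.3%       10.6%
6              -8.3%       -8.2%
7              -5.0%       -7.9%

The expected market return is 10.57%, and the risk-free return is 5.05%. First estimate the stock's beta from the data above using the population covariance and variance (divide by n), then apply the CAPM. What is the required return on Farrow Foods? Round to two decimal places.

12.36%

Mean R_i = (2.0 − 10.0 + 5.2 − 11.6 + 16.3 − 8.3 − 5.0) / 7 = -1.6286%
Mean R_m = (-1.0 − 6.9 + 3.3 − 9.0 + 10.6 − 8.2 − 7.9) / 7 = -2.7286%
Σ(R_i − R̄_i)(R_m − R̄_m) = 437.7943  ⇒  Cov = 437.7943 / 7 = 62.5420
Σ(R_m − R̄_m)² = 330.3943  ⇒  Var(R_m) = 330.3943 / 7 = 47.1992
β = Cov / Var(R_m) = 62.5420 / 47.1992 = 1.3251
MRP = 10.57% − 5.05% = 5.52%
E(R) = R_f + β × MRP = 5.05% + 1.3251 × 5.52% = 12.36%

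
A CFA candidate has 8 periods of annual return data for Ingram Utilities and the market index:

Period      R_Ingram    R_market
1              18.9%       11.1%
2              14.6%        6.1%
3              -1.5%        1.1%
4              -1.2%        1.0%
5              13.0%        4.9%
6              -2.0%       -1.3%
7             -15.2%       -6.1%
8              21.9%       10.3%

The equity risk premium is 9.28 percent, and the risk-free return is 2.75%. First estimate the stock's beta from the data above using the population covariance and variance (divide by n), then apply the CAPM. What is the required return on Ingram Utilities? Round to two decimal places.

22.73%

Mean R_i = (18.9 + 14.6 − 1.5 − 1.2 + 13.0 − 2.0 − 15.2 + 21.9) / 8 = 6.0625%
Mean R_m = (11.1 + 6.1 + 1.1 + 1.0 + 4.9 − 1.3 − 6.1 + 10.3) / 8 = 3.3875%
Σ(R_i − R̄_i)(R_m − R̄_m) = 516.2963  ⇒  Cov = 516.2963 / 8 = 64.5370
Σ(R_m − R̄_m)² = 239.8288  ⇒  Var(R_m) = 239.8288 / 8 = 29.9786
β = Cov / Var(R_m) = 64.5370 / 29.9786 = 2.1528
E(R) = R_f + β × MRP = 2.75% + 2.1528 × 9.28% = 22.73%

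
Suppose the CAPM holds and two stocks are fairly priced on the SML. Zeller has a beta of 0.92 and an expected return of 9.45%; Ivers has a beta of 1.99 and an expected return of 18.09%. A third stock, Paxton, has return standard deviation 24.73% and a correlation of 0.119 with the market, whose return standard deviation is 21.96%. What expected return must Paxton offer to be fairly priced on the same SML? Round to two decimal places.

3.10%

MRP = (18.09% − 9.45%) / (1.99 − 0.92) = 8.0748%
R_f = 9.45% − 0.92 × 8.0748% = 2.0212%
β_Paxton = ρ·σ_i/σ_m = 0.119 × 24.73 / 21.96 = 0.1340
E(R_Paxton) = R_f + β × MRP = 2.0212% + 0.1340 × 8.0748% = 3.10%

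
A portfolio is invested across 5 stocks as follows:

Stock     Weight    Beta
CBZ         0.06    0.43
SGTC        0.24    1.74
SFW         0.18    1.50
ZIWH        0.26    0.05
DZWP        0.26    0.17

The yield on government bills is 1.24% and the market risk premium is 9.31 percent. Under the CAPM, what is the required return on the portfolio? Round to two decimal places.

8.41%

β_P = Σ w_i β_i = 0.06×0.43 + 0.24×1.74 + 0.18×1.50 + 0.26×0.05 + 0.26×0.17 = 0.7706
E(R_P) = R_f + β_P × MRP = 1.24% + 0.7706 × 9.31% = 8.41%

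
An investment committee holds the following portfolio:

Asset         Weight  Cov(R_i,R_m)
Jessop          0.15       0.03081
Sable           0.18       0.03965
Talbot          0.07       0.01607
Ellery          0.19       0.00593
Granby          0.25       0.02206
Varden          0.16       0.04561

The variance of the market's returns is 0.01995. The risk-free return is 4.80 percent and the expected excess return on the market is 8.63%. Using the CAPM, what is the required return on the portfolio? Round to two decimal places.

16.40%

β_Jessop = 0.03081 / 0.01995 = 1.5444
β_Sable = 0.03965 / 0.01995 = 1.9875
β_Talbot = 0.01607 / 0.01995 = 0.8055
β_Ellery = 0.00593 / 0.01995 = 0.2972
β_Granby = 0.02206 / 0.01995 = 1.1058
β_Varden = 0.04561 / 0.01995 = 2.2862
β_P = Σ w_i β_i = 0.15×1.5444 + 0.18×1.9875 + 0.07×0.8055 + 0.19×0.2972 + 0.25×1.1058 + 0.16×2.2862 = 1.3445
E(R_P) = R_f + β_P × MRP = 4.80% + 1.3445 × 8.63% = 16.40%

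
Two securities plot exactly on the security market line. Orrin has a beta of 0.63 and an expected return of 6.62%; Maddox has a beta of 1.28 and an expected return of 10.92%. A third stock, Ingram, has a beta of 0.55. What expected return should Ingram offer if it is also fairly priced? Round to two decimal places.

MRP (SML slope) = (10.92% − 6.62%) / (1.28 − 0.63) = 4.30% / 0.65 = 6.6154%
R_f (intercept) = 6.62% − 0.63 × 6.6154% = 2.4523%
E(R_Ingram) = R_f + β × MRP = 2.4523% + 0.55 × 6.6154% = 6.09%

6.09%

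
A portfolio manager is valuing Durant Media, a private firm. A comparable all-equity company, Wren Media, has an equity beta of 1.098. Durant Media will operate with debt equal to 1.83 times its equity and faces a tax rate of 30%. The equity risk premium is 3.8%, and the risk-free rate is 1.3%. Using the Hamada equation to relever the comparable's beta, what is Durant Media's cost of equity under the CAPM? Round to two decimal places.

10.82%

β_L = β_U × [1 + (1 − t)(D/E)] = 1.098 × [1 + (1 − 0.30) × 1.83]
    = 1.098 × [1 + 0.70 × 1.83] = 1.098 × 2.2810 = 2.5045
E(R) = R_f + β_L × MRP = 1.3% + 2.5045 × 3.8% = 10.82%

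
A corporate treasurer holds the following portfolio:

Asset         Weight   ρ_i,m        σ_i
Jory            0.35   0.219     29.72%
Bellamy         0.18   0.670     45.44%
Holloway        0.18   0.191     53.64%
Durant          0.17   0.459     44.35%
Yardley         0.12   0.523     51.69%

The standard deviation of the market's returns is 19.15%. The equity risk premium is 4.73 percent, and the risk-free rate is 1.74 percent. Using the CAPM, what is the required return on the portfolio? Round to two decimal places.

β_Jory = 0.219 × 29.72% / 19.15% = 0.3399
β_Bellamy = 0.670 × 45.44% / 19.15% = 1.5898
β_Holloway = 0.191 × 53.64% / 19.15% = 0.5350
β_Durant = 0.459 × 44.35% / 19.15% = 1.0630
β_Yardley = 0.523 × 51.69% / 19.15% = 1.4117
β_P = Σ w_i β_i = 0.35×0.3399 + 0.18×1.5898 + 0.18×0.5350 + 0.17×1.0630 + 0.12×1.4117 = 0.8515
E(R_P) = R_f + β_P × MRP = 1.74% + 0.8515 × 4.73% = 5.77%

5.77%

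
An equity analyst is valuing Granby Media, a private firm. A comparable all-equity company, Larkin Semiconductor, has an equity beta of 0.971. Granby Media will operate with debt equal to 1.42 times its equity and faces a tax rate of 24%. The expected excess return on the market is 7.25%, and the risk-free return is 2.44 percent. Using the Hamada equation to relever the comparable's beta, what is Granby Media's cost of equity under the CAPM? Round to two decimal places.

β_L = β_U × [1 + (1 − t)(D/E)] = 0.971 × [1 + (1 − 0.24) × 1.42]
    = 0.971 × [1 + 0.76 × 1.42] = 0.971 × 2.0792 = 2.0189
E(R) = R_f + β_L × MRP = 2.44% + 2.0189 × 7.25% = 17.08%

17.08%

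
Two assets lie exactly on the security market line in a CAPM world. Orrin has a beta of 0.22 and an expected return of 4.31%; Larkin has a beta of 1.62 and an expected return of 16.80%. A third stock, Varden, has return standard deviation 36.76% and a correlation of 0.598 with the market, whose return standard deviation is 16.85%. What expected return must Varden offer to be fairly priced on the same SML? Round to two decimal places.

MRP = (16.80% − 4.31%) / (1.62 − 0.22) = 8.9214%
R_f = 4.31% − 0.22 × 8.9214% = 2.3473%
β_Varden = ρ·σ_i/σ_m = 0.598 × 36.76 / 16.85 = 1.3046
E(R_Varden) = R_f + β × MRP = 2.3473% + 1.3046 × 8.9214% = 13.99%

13.99%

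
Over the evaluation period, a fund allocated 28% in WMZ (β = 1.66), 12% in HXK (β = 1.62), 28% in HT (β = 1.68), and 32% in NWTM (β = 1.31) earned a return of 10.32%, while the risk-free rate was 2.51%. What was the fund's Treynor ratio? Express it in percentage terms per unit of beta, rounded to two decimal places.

β_P = 0.28×1.66 + 0.12×1.62 + 0.28×1.68 + 0.32×1.31 = 1.5488
Treynor = (R_P − R_f) / β_P = (10.32% − 2.51%) / 1.5488 = 7.81% / 1.5488 = 5.04%

5.04%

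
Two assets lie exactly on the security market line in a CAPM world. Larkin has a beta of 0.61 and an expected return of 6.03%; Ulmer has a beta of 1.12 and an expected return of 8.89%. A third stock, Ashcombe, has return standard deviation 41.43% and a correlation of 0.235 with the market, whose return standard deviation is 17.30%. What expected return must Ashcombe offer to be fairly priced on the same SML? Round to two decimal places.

MRP = (8.89% − 6.03%) / (1.12 − 0.61) = 5.6078%
R_f = 6.03% − 0.61 × 5.6078% = 2.6092%
β_Ashcombe = ρ·σ_i/σ_m = 0.235 × 41.43 / 17.30 = 0.5628
E(R_Ashcombe) = R_f + β × MRP = 2.6092% + 0.5628 × 5.6078% = 5.77%

5.77%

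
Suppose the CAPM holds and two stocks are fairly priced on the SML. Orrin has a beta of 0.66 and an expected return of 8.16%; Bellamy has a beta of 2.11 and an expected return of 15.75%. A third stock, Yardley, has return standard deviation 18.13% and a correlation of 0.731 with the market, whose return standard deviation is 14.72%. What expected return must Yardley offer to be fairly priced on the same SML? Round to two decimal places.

MRP = (15.75% − 8.16%) / (2.11 − 0.66) = 5.2345%
R_f = 8.16% − 0.66 × 5.2345% = 4.7052%
β_Yardley = ρ·σ_i/σ_m = 0.731 × 18.13 / 14.72 = 0.9003
E(R_Yardley) = R_f + β × MRP = 4.7052% + 0.9003 × 5.2345% = 9.42%

9.42%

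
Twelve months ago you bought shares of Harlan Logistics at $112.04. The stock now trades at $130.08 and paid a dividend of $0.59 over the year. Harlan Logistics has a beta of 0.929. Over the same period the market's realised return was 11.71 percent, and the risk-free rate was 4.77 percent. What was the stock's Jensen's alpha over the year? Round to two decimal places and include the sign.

Realised HPR = (P1 + D1 − P0) / P0 = (130.08 + 0.59 − 112.04) / 112.04 = 18.63 / 112.04 = 16.6280%
MRP = 11.71% − 4.77% = 6.94%
CAPM required = R_f + β·MRP = 4.77% + 0.929 × 6.94% = 11.21726%
α = realised − required = 16.6280% − 11.21726% = +5.41%

+5.41%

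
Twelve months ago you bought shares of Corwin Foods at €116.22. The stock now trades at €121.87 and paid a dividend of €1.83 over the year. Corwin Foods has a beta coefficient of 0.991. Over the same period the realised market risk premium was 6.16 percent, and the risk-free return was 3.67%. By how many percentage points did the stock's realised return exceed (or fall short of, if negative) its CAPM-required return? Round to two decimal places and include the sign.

-3.34%

Realised HPR = (P1 + D1 − P0) / P0 = (121.87 + 1.83 − 116.22) / 116.22 = 7.48 / 116.22 = 6.4361%
CAPM required = R_f + β·MRP = 3.67% + 0.991 × 6.16% = 9.77456%
α = realised − required = 6.4361% − 9.77456% = -3.34%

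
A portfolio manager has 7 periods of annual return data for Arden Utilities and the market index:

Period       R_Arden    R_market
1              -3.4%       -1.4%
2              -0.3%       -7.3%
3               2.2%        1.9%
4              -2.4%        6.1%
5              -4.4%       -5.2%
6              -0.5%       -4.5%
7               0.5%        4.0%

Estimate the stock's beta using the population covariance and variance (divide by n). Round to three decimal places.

0.104

Mean R_i = (-3.4 − 0.3 + 2.2 − 2.4 − 4.4 − 0.5 + 0.5) / 7 = -1.1857%
Mean R_m = (-1.4 − 7.3 + 1.9 + 6.1 − 5.2 − 4.5 + 4.0) / 7 = -0.9143%
Σ(R_i − R̄_i)(R_m − R̄_m) = 16.0314  ⇒  Cov = 16.0314 / 7 = 2.2902
Σ(R_m − R̄_m)² = 153.5086  ⇒  Var(R_m) = 153.5086 / 7 = 21.9298
β = Cov / Var(R_m) = 2.2902 / 21.9298 = 0.1044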